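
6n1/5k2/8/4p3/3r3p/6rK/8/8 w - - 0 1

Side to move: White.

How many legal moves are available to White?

White to move; king on h3.
In check: yes, from the black rook on g3.
Legal moves: Kh2.
Count: 1.

1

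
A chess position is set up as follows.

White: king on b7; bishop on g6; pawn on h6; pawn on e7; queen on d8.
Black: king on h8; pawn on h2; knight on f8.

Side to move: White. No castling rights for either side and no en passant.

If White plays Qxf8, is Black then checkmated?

yes

After Qxf8: black king on h8; in check: yes, from the white queen on f8.
King squares — g7: attacked by Ph6; h7: attacked by Bg6; g8: attacked by Qf8.
Black has no legal moves → checkmate.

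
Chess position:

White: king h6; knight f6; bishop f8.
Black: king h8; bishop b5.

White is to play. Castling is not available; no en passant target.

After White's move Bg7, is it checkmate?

yes

After Bg7: black king on h8; in check: yes, from the white bishop on g7.
King squares — g7: attacked by Kh6; h7: attacked by Nf6; g8: attacked by Nf6.
Black has no legal moves → checkmate.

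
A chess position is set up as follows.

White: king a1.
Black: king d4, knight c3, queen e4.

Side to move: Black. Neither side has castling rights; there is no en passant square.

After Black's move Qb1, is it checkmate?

After Qb1: white king on a1; in check: yes, from the black queen on b1.
King squares — b1: attacked by Nc3; a2: attacked by Qb1; b2: attacked by Qb1.
White has no legal moves → checkmate.

yes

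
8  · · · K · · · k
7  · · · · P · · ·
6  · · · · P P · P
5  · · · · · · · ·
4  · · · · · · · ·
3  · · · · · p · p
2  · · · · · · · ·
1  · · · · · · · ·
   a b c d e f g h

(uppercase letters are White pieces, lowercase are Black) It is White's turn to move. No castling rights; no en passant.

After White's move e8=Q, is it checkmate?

no

After e8=Q: black king on h8; in check: yes, from the white queen on e8.
Black has 1 legal reply: Kh7.
In check but a legal move exists → not checkmate.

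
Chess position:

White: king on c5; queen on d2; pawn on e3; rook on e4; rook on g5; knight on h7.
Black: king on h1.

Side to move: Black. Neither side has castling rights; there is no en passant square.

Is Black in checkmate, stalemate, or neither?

stalemate

Black to move; black king on h1.
In check: no.
King squares — g1: attacked by Rg5; g2: attacked by Qd2; h2: attacked by Qd2.
Legal moves for Black: none.
Not in check and no legal moves → stalemate.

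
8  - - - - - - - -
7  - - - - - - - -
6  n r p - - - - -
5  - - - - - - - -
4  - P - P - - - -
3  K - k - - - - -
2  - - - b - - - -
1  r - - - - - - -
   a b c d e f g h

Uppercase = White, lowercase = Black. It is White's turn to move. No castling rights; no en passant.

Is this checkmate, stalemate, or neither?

White to move; white king on a3.
In check: yes, from the black rook on a1.
King squares — a2: attacked by Ra1; b2: attacked by Kc3; b3: attacked by Kc3; a4: attacked by Ra1; b4: own pawn.
Legal moves for White: none.
In check with no legal moves → checkmate.

checkmate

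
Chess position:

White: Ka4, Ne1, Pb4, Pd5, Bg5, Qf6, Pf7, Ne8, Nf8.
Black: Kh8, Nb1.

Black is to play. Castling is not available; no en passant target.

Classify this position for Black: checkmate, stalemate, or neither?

Black to move; black king on h8.
In check: yes, from the white queen on f6.
King squares — g7: attacked by Qf6; h7: attacked by Nf8; g8: attacked by Pf7.
Legal moves for Black: none.
In check with no legal moves → checkmate.

checkmate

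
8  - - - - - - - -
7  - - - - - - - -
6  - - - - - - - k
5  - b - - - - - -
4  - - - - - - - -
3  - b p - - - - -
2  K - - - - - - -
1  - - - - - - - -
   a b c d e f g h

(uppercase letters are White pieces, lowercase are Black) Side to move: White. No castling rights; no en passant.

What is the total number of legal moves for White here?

4

White to move; king on a2.
In check: yes, from the black bishop on b3.
Legal moves: Kxb3, Ka3, Kb1, Ka1.
Count: 4.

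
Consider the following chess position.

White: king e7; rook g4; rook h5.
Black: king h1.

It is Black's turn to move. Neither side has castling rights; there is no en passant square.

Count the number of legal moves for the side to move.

Black to move; king on h1.
In check: yes, from the white rook on h5.
Legal moves: none.
Count: 0.

0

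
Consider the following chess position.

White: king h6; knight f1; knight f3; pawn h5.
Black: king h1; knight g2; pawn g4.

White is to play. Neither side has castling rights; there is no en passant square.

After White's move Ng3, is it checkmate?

yes

After Ng3: black king on h1; in check: yes, from the white knight on g3.
King squares — g1: attacked by Nf3; g2: own knight; h2: attacked by Nf3.
Black has no legal moves → checkmate.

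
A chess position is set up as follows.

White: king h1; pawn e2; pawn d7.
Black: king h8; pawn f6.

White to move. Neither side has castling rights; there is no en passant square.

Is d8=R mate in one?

no

After d8=R: black king on h8; in check: yes, from the white rook on d8.
Black has 2 legal replies: Kh7, Kg7.
In check but a legal move exists → not checkmate.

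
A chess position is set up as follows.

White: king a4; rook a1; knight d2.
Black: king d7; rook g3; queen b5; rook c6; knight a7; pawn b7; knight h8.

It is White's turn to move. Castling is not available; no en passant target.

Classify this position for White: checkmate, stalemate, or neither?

White to move; white king on a4.
In check: yes, from the black queen on b5.
King squares — a3: attacked by Rg3; b3: attacked by Rg3; b4: attacked by Qb5; a5: attacked by Qb5; b5: attacked by Na7.
Legal moves for White: none.
In check with no legal moves → checkmate.

checkmate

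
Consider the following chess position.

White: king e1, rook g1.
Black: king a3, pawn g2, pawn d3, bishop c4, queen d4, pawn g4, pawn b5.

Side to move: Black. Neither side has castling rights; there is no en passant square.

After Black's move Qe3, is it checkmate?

no

After Qe3: white king on e1; in check: yes, from the black queen on e3.
White has 1 legal reply: Kd1.
In check but a legal move exists → not checkmate.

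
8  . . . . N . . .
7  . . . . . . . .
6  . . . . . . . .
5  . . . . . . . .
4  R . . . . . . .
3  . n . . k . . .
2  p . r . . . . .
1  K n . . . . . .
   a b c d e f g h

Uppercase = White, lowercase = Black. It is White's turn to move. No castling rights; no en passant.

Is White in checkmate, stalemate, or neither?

White to move; white king on a1.
In check: yes, from the black knight on b3.
King squares — b1: attacked by Pa2; a2: attacked by Rc2; b2: attacked by Rc2.
Legal moves for White: none.
In check with no legal moves → checkmate.

checkmate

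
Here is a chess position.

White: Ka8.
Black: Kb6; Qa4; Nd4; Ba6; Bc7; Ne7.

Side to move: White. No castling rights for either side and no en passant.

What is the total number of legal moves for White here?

White to move; king on a8.
In check: no.
Legal moves: none.
Count: 0.

0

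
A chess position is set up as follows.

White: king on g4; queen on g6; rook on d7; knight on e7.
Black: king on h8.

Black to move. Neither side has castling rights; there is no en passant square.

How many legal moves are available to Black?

Black to move; king on h8.
In check: no.
Legal moves: none.
Count: 0.

0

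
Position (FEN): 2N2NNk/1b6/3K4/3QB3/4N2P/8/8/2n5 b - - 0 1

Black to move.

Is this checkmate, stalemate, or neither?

Black to move; black king on h8.
In check: yes, from the white bishop on e5.
King squares — g7: attacked by Be5; h7: attacked by Nf8; g8: attacked by Qd5.
Legal moves for Black: none.
In check with no legal moves → checkmate.

checkmate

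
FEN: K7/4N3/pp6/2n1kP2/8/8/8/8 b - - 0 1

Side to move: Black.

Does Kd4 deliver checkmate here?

After Kd4: white king on a8; in check: no.
White is not in check, so this cannot be checkmate.

no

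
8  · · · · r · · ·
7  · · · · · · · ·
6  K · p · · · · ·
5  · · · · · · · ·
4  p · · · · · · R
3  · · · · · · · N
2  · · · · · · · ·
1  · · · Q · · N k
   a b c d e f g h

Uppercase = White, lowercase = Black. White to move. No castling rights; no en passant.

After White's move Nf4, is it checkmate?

After Nf4: black king on h1; in check: yes, from the white rook on h4.
King squares — g1: attacked by Qd1; g2: attacked by Nf4; h2: attacked by Rh4.
Black has no legal moves → checkmate.

yes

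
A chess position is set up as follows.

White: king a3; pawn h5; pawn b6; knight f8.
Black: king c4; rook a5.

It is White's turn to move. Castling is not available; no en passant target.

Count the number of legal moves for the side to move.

1

White to move; king on a3.
In check: yes, from the black rook on a5.
Legal moves: Kb2.
Count: 1.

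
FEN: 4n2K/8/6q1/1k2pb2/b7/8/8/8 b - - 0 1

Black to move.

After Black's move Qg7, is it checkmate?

After Qg7: white king on h8; in check: yes, from the black queen on g7.
King squares — g7: attacked by Ne8; h7: attacked by Bf5; g8: attacked by Qg7.
White has no legal moves → checkmate.

yes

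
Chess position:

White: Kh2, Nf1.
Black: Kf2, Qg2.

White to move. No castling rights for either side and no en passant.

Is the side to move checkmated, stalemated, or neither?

checkmate

White to move; white king on h2.
In check: yes, from the black queen on g2.
King squares — g1: attacked by Kf2; h1: attacked by Qg2; g2: attacked by Kf2; g3: attacked by Kf2; h3: attacked by Qg2.
Legal moves for White: none.
In check with no legal moves → checkmate.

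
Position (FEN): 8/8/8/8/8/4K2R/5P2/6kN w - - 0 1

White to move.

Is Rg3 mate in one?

After Rg3: black king on g1; in check: yes, from the white rook on g3.
Black has 3 legal replies: Kh2, Kxh1, Kf1.
In check but a legal move exists → not checkmate.

no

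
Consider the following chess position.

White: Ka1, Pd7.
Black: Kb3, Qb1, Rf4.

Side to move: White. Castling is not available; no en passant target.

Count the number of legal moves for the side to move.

White to move; king on a1.
In check: yes, from the black queen on b1.
Legal moves: Kxb1.
Count: 1.

1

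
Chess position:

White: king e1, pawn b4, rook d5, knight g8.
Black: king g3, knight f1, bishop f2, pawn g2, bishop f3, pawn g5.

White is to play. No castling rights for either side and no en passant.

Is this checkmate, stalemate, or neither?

White to move; white king on e1.
In check: yes, from the black bishop on f2.
King squares — d1: attacked by Bf3; f1: attacked by Pg2; d2: attacked by Nf1; e2: attacked by Bf3; f2: attacked by Kg3.
Legal moves for White: none.
In check with no legal moves → checkmate.

checkmate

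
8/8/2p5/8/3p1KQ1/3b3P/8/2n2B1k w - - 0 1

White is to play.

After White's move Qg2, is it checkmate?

yes

After Qg2: black king on h1; in check: yes, from the white queen on g2.
King squares — g1: attacked by Qg2; g2: attacked by Bf1; h2: attacked by Qg2.
Black has no legal moves → checkmate.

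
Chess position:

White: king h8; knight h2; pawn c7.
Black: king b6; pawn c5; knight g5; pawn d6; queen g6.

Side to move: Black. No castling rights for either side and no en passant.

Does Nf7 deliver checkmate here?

yes

After Nf7: white king on h8; in check: yes, from the black knight on f7.
King squares — g7: attacked by Qg6; h7: attacked by Qg6; g8: attacked by Qg6.
White has no legal moves → checkmate.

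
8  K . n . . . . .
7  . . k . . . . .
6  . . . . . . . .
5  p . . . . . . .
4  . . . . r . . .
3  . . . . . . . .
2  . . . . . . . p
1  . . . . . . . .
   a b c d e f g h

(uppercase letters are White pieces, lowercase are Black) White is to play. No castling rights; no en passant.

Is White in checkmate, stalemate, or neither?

White to move; white king on a8.
In check: no.
King squares — a7: attacked by Nc8; b7: attacked by Kc7; b8: attacked by Kc7.
Legal moves for White: none.
Not in check and no legal moves → stalemate.

stalemate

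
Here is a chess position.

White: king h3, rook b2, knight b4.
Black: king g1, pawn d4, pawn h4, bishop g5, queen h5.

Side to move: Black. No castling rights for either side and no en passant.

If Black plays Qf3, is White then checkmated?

yes

After Qf3: white king on h3; in check: yes, from the black queen on f3.
King squares — g2: attacked by Kg1; h2: attacked by Kg1; g3: attacked by Qf3; g4: attacked by Qf3; h4: attacked by Bg5.
White has no legal moves → checkmate.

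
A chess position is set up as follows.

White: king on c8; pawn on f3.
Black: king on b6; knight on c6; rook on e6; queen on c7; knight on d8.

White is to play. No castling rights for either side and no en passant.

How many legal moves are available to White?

0

White to move; king on c8.
In check: yes, from the black queen on c7.
Legal moves: none.
Count: 0.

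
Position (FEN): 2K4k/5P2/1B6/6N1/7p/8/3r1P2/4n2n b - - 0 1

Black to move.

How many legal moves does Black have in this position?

20

Black to move; king on h8.
In check: no.
Legal moves: Kg7, Rd8+, Rd7, Rd6, Rd5, Rd4, Rd3, Rxf2, Re2, Rc2+, Rb2, Ra2, Rd1, Ng3, Nxf2, Nf3, Nd3, Ng2, Nc2, h3.
Count: 20.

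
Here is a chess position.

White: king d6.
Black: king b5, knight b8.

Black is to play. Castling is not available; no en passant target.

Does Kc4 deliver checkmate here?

no

After Kc4: white king on d6; in check: no.
White is not in check, so this cannot be checkmate.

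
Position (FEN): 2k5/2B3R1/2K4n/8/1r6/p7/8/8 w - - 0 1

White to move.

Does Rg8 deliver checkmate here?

no

After Rg8: black king on c8; in check: yes, from the white rook on g8.
Black has 1 legal reply: Nxg8.
In check but a legal move exists → not checkmate.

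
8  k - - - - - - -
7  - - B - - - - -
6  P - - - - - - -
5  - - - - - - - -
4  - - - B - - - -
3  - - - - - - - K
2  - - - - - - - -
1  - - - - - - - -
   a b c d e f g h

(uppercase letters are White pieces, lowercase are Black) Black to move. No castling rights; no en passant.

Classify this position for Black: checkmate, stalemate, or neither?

Black to move; black king on a8.
In check: no.
King squares — a7: attacked by Bd4; b7: attacked by Pa6; b8: attacked by Bc7.
Legal moves for Black: none.
Not in check and no legal moves → stalemate.

stalemate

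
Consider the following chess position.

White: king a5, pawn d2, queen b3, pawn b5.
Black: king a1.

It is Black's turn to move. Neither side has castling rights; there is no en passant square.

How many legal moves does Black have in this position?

Black to move; king on a1.
In check: no.
Legal moves: none.
Count: 0.

0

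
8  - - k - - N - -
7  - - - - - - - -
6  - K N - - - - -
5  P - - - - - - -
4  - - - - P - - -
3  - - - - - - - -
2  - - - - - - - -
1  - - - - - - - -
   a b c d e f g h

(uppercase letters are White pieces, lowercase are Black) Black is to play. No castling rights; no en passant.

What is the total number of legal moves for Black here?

Black to move; king on c8.
In check: no.
Legal moves: none.
Count: 0.

0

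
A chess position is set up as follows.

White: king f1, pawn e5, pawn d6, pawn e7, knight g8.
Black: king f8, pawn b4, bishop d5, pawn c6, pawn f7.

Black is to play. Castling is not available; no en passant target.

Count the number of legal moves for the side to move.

3

Black to move; king on f8.
In check: yes, from the white pawn on e7.
Legal moves: Kxg8, Ke8, Kg7.
Count: 3.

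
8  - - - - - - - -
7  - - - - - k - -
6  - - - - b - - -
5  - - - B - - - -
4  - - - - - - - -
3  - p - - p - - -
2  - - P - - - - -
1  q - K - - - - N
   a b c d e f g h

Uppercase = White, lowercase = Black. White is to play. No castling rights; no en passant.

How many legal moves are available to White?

0

White to move; king on c1.
In check: yes, from the black queen on a1.
Legal moves: none.
Count: 0.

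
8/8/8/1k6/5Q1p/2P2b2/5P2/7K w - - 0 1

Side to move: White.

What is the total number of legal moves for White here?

White to move; king on h1.
In check: yes, from the black bishop on f3.
Legal moves: Kh2, Kg1, Qxf3.
Count: 3.

3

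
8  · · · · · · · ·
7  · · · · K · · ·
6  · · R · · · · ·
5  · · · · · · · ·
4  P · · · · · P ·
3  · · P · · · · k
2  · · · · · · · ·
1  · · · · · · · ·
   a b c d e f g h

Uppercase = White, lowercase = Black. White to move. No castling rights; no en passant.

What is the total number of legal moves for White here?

White to move; king on e7.
In check: no.
Legal moves: Kf8, Ke8, Kd8, Kf7, Kd7, Kf6, Ke6, Kd6, Rc8, Rc7, Rh6+, Rg6, Rf6, Re6, Rd6, Rb6, Ra6, Rc5, Rc4, g5, a5, c4.
Count: 22.

22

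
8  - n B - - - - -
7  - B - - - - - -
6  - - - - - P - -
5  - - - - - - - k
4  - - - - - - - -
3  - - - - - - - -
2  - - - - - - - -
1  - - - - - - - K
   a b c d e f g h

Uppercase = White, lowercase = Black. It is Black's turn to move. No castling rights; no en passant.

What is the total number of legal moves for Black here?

Black to move; king on h5.
In check: no.
Legal moves: Nd7, Nc6, Na6, Kh6, Kg6, Kg5, Kh4.
Count: 7.

7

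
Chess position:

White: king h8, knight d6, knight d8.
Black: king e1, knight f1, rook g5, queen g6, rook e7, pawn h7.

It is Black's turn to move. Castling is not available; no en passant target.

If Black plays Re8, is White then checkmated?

no

After Re8: white king on h8; in check: yes, from the black rook on e8.
White has 1 legal reply: Nxe8.
In check but a legal move exists → not checkmate.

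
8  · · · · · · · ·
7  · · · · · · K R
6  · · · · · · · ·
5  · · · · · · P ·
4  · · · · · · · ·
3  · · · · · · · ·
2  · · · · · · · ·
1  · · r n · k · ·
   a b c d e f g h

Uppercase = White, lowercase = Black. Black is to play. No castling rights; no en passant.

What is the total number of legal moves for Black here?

18

Black to move; king on f1.
In check: no.
Legal moves: Kg2, Kf2, Ke2, Kg1, Ke1, Ne3, Nc3, Nf2, Nb2, Rc8, Rc7+, Rc6, Rc5, Rc4, Rc3, Rc2, Rb1, Ra1.
Count: 18.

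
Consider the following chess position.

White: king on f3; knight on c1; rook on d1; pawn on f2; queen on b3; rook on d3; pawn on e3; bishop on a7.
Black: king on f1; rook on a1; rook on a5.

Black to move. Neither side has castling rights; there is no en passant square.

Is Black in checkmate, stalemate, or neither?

checkmate

Black to move; black king on f1.
In check: yes, from the white rook on d1.
King squares — e1: attacked by Rd1; g1: attacked by Rd1; e2: attacked by Nc1; f2: attacked by Kf3; g2: attacked by Kf3.
Legal moves for Black: none.
In check with no legal moves → checkmate.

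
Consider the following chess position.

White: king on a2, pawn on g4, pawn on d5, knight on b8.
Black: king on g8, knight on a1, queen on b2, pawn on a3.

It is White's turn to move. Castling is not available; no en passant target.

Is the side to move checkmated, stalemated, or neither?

White to move; white king on a2.
In check: yes, from the black queen on b2.
King squares — a1: attacked by Qb2; b1: attacked by Qb2; b2: attacked by Pa3; a3: attacked by Qb2; b3: attacked by Na1.
Legal moves for White: none.
In check with no legal moves → checkmate.

checkmate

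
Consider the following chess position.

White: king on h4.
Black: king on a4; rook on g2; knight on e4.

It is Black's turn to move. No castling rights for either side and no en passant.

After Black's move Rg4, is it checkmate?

no

After Rg4: white king on h4; in check: yes, from the black rook on g4.
White has 3 legal replies: Kh5, Kxg4, Kh3.
In check but a legal move exists → not checkmate.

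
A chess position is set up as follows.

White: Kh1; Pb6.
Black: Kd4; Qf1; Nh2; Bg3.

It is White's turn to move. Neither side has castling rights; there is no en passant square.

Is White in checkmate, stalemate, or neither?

checkmate

White to move; white king on h1.
In check: yes, from the black queen on f1.
King squares — g1: attacked by Qf1; g2: attacked by Qf1; h2: attacked by Bg3.
Legal moves for White: none.
In check with no legal moves → checkmate.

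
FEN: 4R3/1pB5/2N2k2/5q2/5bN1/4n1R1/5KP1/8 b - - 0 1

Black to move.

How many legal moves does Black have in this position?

Black to move; king on f6.
In check: yes, from the white knight on g4.
Legal moves: Kg7, Kf7, Kg6, Kg5, Qxg4, Nxg4+.
Count: 6.

6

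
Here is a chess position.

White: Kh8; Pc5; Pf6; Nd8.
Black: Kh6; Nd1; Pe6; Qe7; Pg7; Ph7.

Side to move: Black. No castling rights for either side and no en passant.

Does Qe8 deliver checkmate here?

yes

After Qe8: white king on h8; in check: yes, from the black queen on e8.
King squares — g7: attacked by Kh6; h7: attacked by Kh6; g8: attacked by Qe8.
White has no legal moves → checkmate.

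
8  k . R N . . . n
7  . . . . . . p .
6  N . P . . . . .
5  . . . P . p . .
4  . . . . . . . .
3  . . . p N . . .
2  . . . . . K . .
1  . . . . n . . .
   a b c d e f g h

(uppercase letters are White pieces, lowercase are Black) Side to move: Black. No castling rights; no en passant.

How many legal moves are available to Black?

Black to move; king on a8.
In check: yes, from the white rook on c8.
Legal moves: Ka7.
Count: 1.

1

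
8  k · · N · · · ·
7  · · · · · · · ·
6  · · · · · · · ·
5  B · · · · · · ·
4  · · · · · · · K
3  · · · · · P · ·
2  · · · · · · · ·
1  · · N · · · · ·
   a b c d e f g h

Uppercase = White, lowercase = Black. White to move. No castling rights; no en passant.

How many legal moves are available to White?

20

White to move; king on h4.
In check: no.
Legal moves: Nf7, Nb7, Ne6, Nc6, Bc7, Bb6, Bb4, Bc3, Bd2, Be1, Kh5, Kg5, Kg4, Kh3, Kg3, Nd3, Nb3, Ne2, Na2, f4.
Count: 20.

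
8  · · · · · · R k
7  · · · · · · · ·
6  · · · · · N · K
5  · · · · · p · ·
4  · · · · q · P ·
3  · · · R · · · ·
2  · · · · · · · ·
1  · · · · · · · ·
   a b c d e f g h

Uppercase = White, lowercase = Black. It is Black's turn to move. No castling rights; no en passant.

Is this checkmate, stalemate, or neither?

checkmate

Black to move; black king on h8.
In check: yes, from the white rook on g8.
King squares — g7: attacked by Kh6; h7: attacked by Nf6; g8: attacked by Nf6.
Legal moves for Black: none.
In check with no legal moves → checkmate.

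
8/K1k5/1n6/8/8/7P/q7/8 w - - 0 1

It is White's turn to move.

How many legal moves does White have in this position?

0

White to move; king on a7.
In check: yes, from the black queen on a2.
Legal moves: none.
Count: 0.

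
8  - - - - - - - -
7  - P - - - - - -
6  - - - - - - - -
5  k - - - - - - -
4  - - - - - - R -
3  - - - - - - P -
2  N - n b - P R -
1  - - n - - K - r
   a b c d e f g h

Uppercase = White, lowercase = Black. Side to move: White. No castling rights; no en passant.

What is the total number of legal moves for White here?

White to move; king on f1.
In check: yes, from the black rook on h1.
Legal moves: Rg1.
Count: 1.

1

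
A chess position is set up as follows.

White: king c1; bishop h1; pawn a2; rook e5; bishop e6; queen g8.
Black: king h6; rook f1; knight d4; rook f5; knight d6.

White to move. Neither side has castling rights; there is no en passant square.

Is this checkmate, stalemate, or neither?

neither

White to move; white king on c1.
In check: yes, from the black rook on f1.
King squares — b1: attacked by Rf1; d1: attacked by Rf1; b2: available; c2: attacked by Nd4; d2: available.
Legal moves for White: Kd2, Kb2, Re1.
White is in check but has 3 legal moves → neither.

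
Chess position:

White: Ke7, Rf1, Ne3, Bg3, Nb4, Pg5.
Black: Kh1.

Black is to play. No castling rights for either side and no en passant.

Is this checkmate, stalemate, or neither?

Black to move; black king on h1.
In check: yes, from the white rook on f1.
King squares — g1: attacked by Rf1; g2: attacked by Ne3; h2: attacked by Bg3.
Legal moves for Black: none.
In check with no legal moves → checkmate.

checkmate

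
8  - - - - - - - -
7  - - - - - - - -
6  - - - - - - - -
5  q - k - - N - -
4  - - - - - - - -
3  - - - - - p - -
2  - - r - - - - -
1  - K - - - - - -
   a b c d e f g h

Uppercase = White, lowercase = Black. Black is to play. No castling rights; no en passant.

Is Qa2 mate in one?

After Qa2: white king on b1; in check: yes, from the black queen on a2.
King squares — a1: attacked by Qa2; c1: attacked by Rc2; a2: attacked by Rc2; b2: attacked by Qa2; c2: attacked by Qa2.
White has no legal moves → checkmate.

yes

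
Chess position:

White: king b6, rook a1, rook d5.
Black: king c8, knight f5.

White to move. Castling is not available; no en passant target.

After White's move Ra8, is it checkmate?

yes

After Ra8: black king on c8; in check: yes, from the white rook on a8.
King squares — b7: attacked by Kb6; c7: attacked by Kb6; d7: attacked by Rd5; b8: attacked by Ra8; d8: attacked by Rd5.
Black has no legal moves → checkmate.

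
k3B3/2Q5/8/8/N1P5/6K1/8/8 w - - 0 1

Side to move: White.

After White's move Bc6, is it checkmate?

yes

After Bc6: black king on a8; in check: yes, from the white bishop on c6.
King squares — a7: attacked by Qc7; b7: attacked by Bc6; b8: attacked by Qc7.
Black has no legal moves → checkmate.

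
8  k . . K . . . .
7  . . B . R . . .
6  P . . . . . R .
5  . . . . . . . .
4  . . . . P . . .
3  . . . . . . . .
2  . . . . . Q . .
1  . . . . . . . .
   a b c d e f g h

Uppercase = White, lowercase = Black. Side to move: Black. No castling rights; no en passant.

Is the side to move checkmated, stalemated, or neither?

stalemate

Black to move; black king on a8.
In check: no.
King squares — a7: attacked by Qf2; b7: attacked by Pa6; b8: attacked by Bc7.
Legal moves for Black: none.
Not in check and no legal moves → stalemate.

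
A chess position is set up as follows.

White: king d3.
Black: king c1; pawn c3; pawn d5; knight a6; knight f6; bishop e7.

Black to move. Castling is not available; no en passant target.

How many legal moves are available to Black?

22

Black to move; king on c1.
In check: no.
Legal moves: Bf8, Bd8, Bd6, Bc5, Bb4, Ba3, Ng8, Ne8, Nh7, Nd7, Nh5, Ng4, Ne4, Nb8, Nc7, Nc5+, Nb4+, Kb2, Kd1, Kb1, d4, c2.
Count: 22.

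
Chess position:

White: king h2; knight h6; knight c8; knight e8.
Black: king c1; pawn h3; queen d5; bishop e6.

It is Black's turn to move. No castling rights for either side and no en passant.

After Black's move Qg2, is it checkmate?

After Qg2: white king on h2; in check: yes, from the black queen on g2.
King squares — g1: attacked by Qg2; h1: attacked by Qg2; g2: attacked by Ph3; g3: attacked by Qg2; h3: attacked by Qg2.
White has no legal moves → checkmate.

yes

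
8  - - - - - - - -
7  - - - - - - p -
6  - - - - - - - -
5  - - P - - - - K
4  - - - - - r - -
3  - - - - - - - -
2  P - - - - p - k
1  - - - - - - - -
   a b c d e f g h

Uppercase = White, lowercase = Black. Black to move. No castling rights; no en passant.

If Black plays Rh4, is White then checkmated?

After Rh4: white king on h5; in check: yes, from the black rook on h4.
White has 3 legal replies: Kg6, Kg5, Kxh4.
In check but a legal move exists → not checkmate.

no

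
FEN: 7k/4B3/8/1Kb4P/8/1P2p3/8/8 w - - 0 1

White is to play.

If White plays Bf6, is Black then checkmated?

After Bf6: black king on h8; in check: yes, from the white bishop on f6.
Black has 2 legal replies: Kg8, Kh7.
In check but a legal move exists → not checkmate.

no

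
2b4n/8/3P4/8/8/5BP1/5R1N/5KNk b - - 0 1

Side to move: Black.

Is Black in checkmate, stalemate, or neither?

Black to move; black king on h1.
In check: yes, from the white bishop on f3.
King squares — g1: attacked by Kf1; g2: attacked by Kf1; h2: attacked by Rf2.
Legal moves for Black: none.
In check with no legal moves → checkmate.

checkmate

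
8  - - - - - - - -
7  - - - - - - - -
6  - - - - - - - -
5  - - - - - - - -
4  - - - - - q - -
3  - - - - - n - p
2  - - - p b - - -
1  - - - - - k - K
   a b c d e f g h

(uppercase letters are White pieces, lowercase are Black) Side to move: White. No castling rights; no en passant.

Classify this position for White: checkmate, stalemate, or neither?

stalemate

White to move; white king on h1.
In check: no.
King squares — g1: attacked by Kf1; g2: attacked by Kf1; h2: attacked by Nf3.
Legal moves for White: none.
Not in check and no legal moves → stalemate.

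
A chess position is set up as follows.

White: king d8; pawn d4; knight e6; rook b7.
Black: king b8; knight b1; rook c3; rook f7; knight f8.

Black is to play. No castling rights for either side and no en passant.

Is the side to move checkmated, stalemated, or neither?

neither

Black to move; black king on b8.
In check: yes, from the white rook on b7.
Legal moves for Black: Ka8, Kxb7, Rxb7.
Black is in check but has 3 legal moves → neither.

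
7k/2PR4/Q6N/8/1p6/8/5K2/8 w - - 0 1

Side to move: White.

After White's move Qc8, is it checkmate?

After Qc8: black king on h8; in check: yes, from the white queen on c8.
King squares — g7: attacked by Rd7; h7: attacked by Rd7; g8: attacked by Nh6.
Black has no legal moves → checkmate.

yes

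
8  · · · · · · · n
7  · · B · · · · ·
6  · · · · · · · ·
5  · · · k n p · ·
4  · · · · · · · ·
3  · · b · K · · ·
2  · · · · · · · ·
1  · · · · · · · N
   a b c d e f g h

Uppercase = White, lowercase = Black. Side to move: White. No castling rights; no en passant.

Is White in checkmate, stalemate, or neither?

White to move; white king on e3.
In check: no.
Legal moves for White: Bd8, Bb8, Bd6, Bb6, Bxe5, Ba5, Kf4, Kf2, Ke2, Ng3, Nf2.
White has 11 legal moves and is not in check → neither.

neither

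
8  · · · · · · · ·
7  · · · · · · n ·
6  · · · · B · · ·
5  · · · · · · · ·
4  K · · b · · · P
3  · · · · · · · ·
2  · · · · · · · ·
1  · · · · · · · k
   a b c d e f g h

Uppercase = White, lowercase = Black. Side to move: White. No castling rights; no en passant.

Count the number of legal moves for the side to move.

17

White to move; king on a4.
In check: no.
Legal moves: Bg8, Bc8, Bf7, Bd7, Bf5, Bd5+, Bg4, Bc4, Bh3, Bb3, Ba2, Kb5, Ka5, Kb4, Kb3, Ka3, h5.
Count: 17.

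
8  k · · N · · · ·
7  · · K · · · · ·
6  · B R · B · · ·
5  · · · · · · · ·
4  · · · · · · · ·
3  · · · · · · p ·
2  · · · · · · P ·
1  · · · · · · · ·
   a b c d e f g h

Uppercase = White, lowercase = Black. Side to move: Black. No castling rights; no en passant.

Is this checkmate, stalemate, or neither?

Black to move; black king on a8.
In check: no.
King squares — a7: attacked by Bb6; b7: attacked by Kc7; b8: attacked by Kc7.
Legal moves for Black: none.
Not in check and no legal moves → stalemate.

stalemate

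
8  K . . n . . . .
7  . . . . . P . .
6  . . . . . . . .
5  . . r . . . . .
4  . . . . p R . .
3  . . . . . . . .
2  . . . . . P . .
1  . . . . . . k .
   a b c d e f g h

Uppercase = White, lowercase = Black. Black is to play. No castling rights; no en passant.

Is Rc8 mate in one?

After Rc8: white king on a8; in check: yes, from the black rook on c8.
White has 1 legal reply: Ka7.
In check but a legal move exists → not checkmate.

no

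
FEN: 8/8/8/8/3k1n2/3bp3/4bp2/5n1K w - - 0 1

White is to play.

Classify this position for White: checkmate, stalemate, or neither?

White to move; white king on h1.
In check: no.
King squares — g1: attacked by Pf2; g2: attacked by Nf4; h2: attacked by Nf1.
Legal moves for White: none.
Not in check and no legal moves → stalemate.

stalemate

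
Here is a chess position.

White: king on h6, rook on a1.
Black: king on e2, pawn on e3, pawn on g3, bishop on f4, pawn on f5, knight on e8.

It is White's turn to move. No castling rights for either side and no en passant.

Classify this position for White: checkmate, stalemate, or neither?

neither

White to move; white king on h6.
In check: yes, from the black bishop on f4.
King squares — g5: attacked by Bf4; h5: available; g6: available; g7: attacked by Ne8; h7: available.
Legal moves for White: Kh7, Kg6, Kh5.
White is in check but has 3 legal moves → neither.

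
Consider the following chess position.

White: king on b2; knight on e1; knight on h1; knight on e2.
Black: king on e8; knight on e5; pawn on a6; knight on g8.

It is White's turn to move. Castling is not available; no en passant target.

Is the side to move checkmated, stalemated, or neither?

White to move; white king on b2.
In check: no.
Legal moves for White include: Nf4, Nd4, Neg3, Nc3, Ng1, Nc1, Kc3, Kb3, Ka3, Kc2, Ka2, Kc1, Kb1, Ka1, Nhg3, Nf2, Nf3, Nd3, ... (list truncated; more exist).
White has legal moves and is not in check → neither.

neither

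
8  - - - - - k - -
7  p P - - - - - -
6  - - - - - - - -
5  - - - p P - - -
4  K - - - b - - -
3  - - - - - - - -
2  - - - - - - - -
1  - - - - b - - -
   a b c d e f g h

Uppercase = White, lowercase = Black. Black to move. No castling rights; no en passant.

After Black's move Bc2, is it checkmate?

After Bc2: white king on a4; in check: yes, from the black bishop on c2.
White has 2 legal replies: Kb5, Ka3.
In check but a legal move exists → not checkmate.

no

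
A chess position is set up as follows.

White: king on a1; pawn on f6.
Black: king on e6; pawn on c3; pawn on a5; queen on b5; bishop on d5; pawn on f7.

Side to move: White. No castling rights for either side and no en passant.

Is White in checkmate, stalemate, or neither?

stalemate

White to move; white king on a1.
In check: no.
King squares — b1: attacked by Qb5; a2: attacked by Bd5; b2: attacked by Pc3.
Legal moves for White: none.
Not in check and no legal moves → stalemate.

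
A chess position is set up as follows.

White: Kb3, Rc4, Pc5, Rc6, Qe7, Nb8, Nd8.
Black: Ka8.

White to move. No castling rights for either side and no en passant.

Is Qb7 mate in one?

After Qb7: black king on a8; in check: yes, from the white queen on b7.
King squares — a7: attacked by Qb7; b7: attacked by Nd8; b8: attacked by Qb7.
Black has no legal moves → checkmate.

yes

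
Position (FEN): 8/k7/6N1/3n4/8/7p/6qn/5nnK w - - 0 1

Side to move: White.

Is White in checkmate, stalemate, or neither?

White to move; white king on h1.
In check: yes, from the black queen on g2.
King squares — g1: attacked by Qg2; g2: attacked by Ph3; h2: attacked by Nf1.
Legal moves for White: none.
In check with no legal moves → checkmate.

checkmate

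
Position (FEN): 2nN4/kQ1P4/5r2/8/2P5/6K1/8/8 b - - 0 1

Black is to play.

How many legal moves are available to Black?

0

Black to move; king on a7.
In check: yes, from the white queen on b7.
Legal moves: none.
Count: 0.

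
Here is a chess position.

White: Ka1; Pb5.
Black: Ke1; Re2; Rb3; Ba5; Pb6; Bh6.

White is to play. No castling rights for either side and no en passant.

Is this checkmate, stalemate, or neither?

stalemate

White to move; white king on a1.
In check: no.
King squares — b1: attacked by Rb3; a2: attacked by Re2; b2: attacked by Re2.
Legal moves for White: none.
Not in check and no legal moves → stalemate.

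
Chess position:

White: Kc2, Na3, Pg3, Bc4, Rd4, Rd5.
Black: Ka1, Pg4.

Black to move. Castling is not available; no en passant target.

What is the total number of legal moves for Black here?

0

Black to move; king on a1.
In check: no.
Legal moves: none.
Count: 0.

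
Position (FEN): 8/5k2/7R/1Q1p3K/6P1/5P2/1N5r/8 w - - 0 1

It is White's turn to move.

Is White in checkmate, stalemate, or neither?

White to move; white king on h5.
In check: yes, from the black rook on h2.
Legal moves for White: Kg5.
White is in check but has 1 legal move → neither.

neither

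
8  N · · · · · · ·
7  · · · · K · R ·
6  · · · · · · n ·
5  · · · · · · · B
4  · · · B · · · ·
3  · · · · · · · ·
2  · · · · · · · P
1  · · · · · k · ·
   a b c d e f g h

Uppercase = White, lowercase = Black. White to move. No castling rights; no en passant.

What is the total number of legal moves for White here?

9

White to move; king on e7.
In check: yes, from the black knight on g6.
Legal moves: Ke8, Kd8, Kf7, Kd7, Kf6, Ke6, Kd6, Rxg6, Bxg6.
Count: 9.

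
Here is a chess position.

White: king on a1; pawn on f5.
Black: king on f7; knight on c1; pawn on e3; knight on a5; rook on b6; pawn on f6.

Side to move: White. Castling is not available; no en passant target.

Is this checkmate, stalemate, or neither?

White to move; white king on a1.
In check: no.
King squares — b1: attacked by Rb6; a2: attacked by Nc1; b2: attacked by Rb6.
Legal moves for White: none.
Not in check and no legal moves → stalemate.

stalemate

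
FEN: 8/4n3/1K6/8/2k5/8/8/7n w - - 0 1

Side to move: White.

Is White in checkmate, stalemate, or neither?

neither

White to move; white king on b6.
In check: no.
Legal moves for White: Kc7, Kb7, Ka7, Ka6, Ka5.
White has 5 legal moves and is not in check → neither.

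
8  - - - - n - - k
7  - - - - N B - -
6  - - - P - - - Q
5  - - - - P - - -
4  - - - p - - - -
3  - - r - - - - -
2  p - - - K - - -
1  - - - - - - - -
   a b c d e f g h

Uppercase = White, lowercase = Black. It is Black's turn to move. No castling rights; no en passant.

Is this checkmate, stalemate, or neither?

checkmate

Black to move; black king on h8.
In check: yes, from the white queen on h6.
King squares — g7: attacked by Qh6; h7: attacked by Qh6; g8: attacked by Ne7.
Legal moves for Black: none.
In check with no legal moves → checkmate.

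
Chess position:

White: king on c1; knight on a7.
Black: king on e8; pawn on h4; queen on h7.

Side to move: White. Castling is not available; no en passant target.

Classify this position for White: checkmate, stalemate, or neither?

White to move; white king on c1.
In check: no.
Legal moves for White: Nc8, Nc6, Nb5, Kd2, Kb2, Kd1.
White has 6 legal moves and is not in check → neither.

neither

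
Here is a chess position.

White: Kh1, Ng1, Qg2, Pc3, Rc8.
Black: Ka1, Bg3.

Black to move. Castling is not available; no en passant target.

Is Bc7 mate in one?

no

After Bc7: white king on h1; in check: no.
White is not in check, so this cannot be checkmate.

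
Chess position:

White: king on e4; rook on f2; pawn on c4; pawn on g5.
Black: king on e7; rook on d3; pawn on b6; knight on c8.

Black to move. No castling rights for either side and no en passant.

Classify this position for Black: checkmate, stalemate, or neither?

Black to move; black king on e7.
In check: no.
Legal moves for Black include: Na7, Nd6+, Ke8, Kd8, Kd7, Ke6, Kd6, Rd8, Rd7, Rd6, Rd5, Rd4+, Rh3, Rg3, Rf3, Re3+, Rc3, Rb3, ... (list truncated; more exist).
Black has legal moves and is not in check → neither.

neither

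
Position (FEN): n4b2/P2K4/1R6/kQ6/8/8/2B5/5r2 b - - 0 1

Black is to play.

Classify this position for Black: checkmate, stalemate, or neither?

Black to move; black king on a5.
In check: yes, from the white queen on b5.
King squares — a4: attacked by Bc2; b4: attacked by Qb5; b5: attacked by Rb6; a6: attacked by Qb5; b6: attacked by Qb5.
Legal moves for Black: none.
In check with no legal moves → checkmate.

checkmate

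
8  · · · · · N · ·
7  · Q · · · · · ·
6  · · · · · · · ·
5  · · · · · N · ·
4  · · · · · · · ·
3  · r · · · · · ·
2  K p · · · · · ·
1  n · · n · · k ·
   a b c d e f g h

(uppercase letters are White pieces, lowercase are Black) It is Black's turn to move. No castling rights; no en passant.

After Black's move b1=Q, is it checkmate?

After b1=Q: white king on a2; in check: yes, from the black queen on b1.
King squares — a1: attacked by Qb1; b1: attacked by Rb3; b2: attacked by Qb1; a3: attacked by Rb3; b3: attacked by Na1.
White has no legal moves → checkmate.

yes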